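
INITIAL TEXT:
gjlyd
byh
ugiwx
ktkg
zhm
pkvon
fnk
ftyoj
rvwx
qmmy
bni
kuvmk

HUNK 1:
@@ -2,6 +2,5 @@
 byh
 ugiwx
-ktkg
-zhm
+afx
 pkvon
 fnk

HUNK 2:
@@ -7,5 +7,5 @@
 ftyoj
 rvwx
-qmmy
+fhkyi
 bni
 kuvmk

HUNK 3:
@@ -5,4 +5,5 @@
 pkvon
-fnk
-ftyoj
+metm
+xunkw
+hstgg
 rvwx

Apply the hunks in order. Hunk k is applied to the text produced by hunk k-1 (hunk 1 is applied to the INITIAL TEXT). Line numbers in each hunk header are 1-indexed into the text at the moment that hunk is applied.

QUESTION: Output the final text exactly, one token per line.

Hunk 1: at line 2 remove [ktkg,zhm] add [afx] -> 11 lines: gjlyd byh ugiwx afx pkvon fnk ftyoj rvwx qmmy bni kuvmk
Hunk 2: at line 7 remove [qmmy] add [fhkyi] -> 11 lines: gjlyd byh ugiwx afx pkvon fnk ftyoj rvwx fhkyi bni kuvmk
Hunk 3: at line 5 remove [fnk,ftyoj] add [metm,xunkw,hstgg] -> 12 lines: gjlyd byh ugiwx afx pkvon metm xunkw hstgg rvwx fhkyi bni kuvmk

Answer: gjlyd
byh
ugiwx
afx
pkvon
metm
xunkw
hstgg
rvwx
fhkyi
bni
kuvmk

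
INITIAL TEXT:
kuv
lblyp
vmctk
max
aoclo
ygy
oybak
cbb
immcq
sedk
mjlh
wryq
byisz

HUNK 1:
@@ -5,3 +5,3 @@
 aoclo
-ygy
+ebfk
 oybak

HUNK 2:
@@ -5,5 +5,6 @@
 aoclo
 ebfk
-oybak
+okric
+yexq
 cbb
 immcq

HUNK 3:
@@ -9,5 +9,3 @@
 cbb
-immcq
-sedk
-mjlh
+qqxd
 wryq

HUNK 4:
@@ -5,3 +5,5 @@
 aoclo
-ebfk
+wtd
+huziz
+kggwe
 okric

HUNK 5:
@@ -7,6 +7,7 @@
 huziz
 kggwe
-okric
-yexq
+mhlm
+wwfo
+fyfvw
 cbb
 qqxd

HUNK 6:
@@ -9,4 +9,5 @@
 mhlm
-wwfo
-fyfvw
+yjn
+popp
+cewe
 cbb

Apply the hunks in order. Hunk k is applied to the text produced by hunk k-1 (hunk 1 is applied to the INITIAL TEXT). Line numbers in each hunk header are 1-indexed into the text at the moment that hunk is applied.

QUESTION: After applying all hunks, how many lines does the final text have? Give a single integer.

Hunk 1: at line 5 remove [ygy] add [ebfk] -> 13 lines: kuv lblyp vmctk max aoclo ebfk oybak cbb immcq sedk mjlh wryq byisz
Hunk 2: at line 5 remove [oybak] add [okric,yexq] -> 14 lines: kuv lblyp vmctk max aoclo ebfk okric yexq cbb immcq sedk mjlh wryq byisz
Hunk 3: at line 9 remove [immcq,sedk,mjlh] add [qqxd] -> 12 lines: kuv lblyp vmctk max aoclo ebfk okric yexq cbb qqxd wryq byisz
Hunk 4: at line 5 remove [ebfk] add [wtd,huziz,kggwe] -> 14 lines: kuv lblyp vmctk max aoclo wtd huziz kggwe okric yexq cbb qqxd wryq byisz
Hunk 5: at line 7 remove [okric,yexq] add [mhlm,wwfo,fyfvw] -> 15 lines: kuv lblyp vmctk max aoclo wtd huziz kggwe mhlm wwfo fyfvw cbb qqxd wryq byisz
Hunk 6: at line 9 remove [wwfo,fyfvw] add [yjn,popp,cewe] -> 16 lines: kuv lblyp vmctk max aoclo wtd huziz kggwe mhlm yjn popp cewe cbb qqxd wryq byisz
Final line count: 16

Answer: 16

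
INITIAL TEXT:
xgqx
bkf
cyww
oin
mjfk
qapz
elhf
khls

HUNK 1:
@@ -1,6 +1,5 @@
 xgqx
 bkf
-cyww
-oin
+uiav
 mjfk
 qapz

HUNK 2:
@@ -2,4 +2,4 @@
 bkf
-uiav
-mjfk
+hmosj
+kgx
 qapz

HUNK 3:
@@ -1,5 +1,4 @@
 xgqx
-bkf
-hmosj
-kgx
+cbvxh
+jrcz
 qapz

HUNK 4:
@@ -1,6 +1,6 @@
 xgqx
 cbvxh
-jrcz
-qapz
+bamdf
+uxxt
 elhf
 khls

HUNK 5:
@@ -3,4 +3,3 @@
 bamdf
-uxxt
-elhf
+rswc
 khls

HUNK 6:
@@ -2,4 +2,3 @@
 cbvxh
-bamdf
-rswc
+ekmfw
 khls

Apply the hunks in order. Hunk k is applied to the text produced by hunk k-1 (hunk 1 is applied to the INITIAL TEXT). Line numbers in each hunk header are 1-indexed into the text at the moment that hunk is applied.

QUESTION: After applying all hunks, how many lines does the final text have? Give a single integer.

Answer: 4

Derivation:
Hunk 1: at line 1 remove [cyww,oin] add [uiav] -> 7 lines: xgqx bkf uiav mjfk qapz elhf khls
Hunk 2: at line 2 remove [uiav,mjfk] add [hmosj,kgx] -> 7 lines: xgqx bkf hmosj kgx qapz elhf khls
Hunk 3: at line 1 remove [bkf,hmosj,kgx] add [cbvxh,jrcz] -> 6 lines: xgqx cbvxh jrcz qapz elhf khls
Hunk 4: at line 1 remove [jrcz,qapz] add [bamdf,uxxt] -> 6 lines: xgqx cbvxh bamdf uxxt elhf khls
Hunk 5: at line 3 remove [uxxt,elhf] add [rswc] -> 5 lines: xgqx cbvxh bamdf rswc khls
Hunk 6: at line 2 remove [bamdf,rswc] add [ekmfw] -> 4 lines: xgqx cbvxh ekmfw khls
Final line count: 4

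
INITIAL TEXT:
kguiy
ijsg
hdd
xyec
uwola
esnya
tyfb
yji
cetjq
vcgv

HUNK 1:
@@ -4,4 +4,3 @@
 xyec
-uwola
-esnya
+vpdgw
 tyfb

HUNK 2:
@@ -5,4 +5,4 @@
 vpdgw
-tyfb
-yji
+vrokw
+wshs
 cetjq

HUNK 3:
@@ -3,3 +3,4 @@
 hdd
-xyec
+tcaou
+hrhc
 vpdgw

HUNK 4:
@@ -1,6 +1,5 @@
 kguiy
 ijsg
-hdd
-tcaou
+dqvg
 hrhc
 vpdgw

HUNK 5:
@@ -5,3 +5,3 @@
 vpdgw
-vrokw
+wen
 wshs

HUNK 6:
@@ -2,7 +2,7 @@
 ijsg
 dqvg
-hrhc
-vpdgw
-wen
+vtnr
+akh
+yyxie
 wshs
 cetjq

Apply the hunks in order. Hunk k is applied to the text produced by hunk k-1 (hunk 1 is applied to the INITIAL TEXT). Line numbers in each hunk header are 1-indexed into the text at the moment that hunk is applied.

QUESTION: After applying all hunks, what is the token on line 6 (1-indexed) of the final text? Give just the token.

Answer: yyxie

Derivation:
Hunk 1: at line 4 remove [uwola,esnya] add [vpdgw] -> 9 lines: kguiy ijsg hdd xyec vpdgw tyfb yji cetjq vcgv
Hunk 2: at line 5 remove [tyfb,yji] add [vrokw,wshs] -> 9 lines: kguiy ijsg hdd xyec vpdgw vrokw wshs cetjq vcgv
Hunk 3: at line 3 remove [xyec] add [tcaou,hrhc] -> 10 lines: kguiy ijsg hdd tcaou hrhc vpdgw vrokw wshs cetjq vcgv
Hunk 4: at line 1 remove [hdd,tcaou] add [dqvg] -> 9 lines: kguiy ijsg dqvg hrhc vpdgw vrokw wshs cetjq vcgv
Hunk 5: at line 5 remove [vrokw] add [wen] -> 9 lines: kguiy ijsg dqvg hrhc vpdgw wen wshs cetjq vcgv
Hunk 6: at line 2 remove [hrhc,vpdgw,wen] add [vtnr,akh,yyxie] -> 9 lines: kguiy ijsg dqvg vtnr akh yyxie wshs cetjq vcgv
Final line 6: yyxie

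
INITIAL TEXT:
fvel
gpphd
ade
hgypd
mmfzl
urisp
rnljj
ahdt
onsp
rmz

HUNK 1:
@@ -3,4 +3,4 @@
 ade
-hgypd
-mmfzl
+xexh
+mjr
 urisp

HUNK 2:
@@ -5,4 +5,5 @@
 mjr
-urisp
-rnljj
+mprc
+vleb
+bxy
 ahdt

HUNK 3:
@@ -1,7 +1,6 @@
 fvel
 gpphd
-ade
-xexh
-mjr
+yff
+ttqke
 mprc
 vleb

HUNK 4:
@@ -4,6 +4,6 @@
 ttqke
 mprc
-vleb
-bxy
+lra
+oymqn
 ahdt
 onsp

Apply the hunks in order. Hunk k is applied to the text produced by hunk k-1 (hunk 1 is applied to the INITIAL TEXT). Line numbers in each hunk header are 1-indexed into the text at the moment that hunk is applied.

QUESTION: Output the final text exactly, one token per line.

Answer: fvel
gpphd
yff
ttqke
mprc
lra
oymqn
ahdt
onsp
rmz

Derivation:
Hunk 1: at line 3 remove [hgypd,mmfzl] add [xexh,mjr] -> 10 lines: fvel gpphd ade xexh mjr urisp rnljj ahdt onsp rmz
Hunk 2: at line 5 remove [urisp,rnljj] add [mprc,vleb,bxy] -> 11 lines: fvel gpphd ade xexh mjr mprc vleb bxy ahdt onsp rmz
Hunk 3: at line 1 remove [ade,xexh,mjr] add [yff,ttqke] -> 10 lines: fvel gpphd yff ttqke mprc vleb bxy ahdt onsp rmz
Hunk 4: at line 4 remove [vleb,bxy] add [lra,oymqn] -> 10 lines: fvel gpphd yff ttqke mprc lra oymqn ahdt onsp rmz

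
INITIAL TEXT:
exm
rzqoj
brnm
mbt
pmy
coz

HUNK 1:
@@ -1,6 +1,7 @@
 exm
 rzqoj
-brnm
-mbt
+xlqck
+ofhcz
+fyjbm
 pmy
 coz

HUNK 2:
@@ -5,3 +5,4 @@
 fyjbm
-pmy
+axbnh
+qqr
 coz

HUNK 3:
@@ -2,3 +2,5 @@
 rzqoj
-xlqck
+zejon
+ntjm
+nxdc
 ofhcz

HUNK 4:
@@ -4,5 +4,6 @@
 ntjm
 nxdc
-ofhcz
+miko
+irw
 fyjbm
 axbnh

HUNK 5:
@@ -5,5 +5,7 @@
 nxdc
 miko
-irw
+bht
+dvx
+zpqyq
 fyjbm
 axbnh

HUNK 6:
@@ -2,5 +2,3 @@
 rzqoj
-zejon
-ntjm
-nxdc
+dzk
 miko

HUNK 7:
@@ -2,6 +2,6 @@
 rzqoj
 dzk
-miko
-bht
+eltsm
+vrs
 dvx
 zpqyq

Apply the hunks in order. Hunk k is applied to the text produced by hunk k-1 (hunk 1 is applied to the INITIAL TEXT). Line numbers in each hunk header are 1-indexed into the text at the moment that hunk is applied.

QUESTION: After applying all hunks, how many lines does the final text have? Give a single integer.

Answer: 11

Derivation:
Hunk 1: at line 1 remove [brnm,mbt] add [xlqck,ofhcz,fyjbm] -> 7 lines: exm rzqoj xlqck ofhcz fyjbm pmy coz
Hunk 2: at line 5 remove [pmy] add [axbnh,qqr] -> 8 lines: exm rzqoj xlqck ofhcz fyjbm axbnh qqr coz
Hunk 3: at line 2 remove [xlqck] add [zejon,ntjm,nxdc] -> 10 lines: exm rzqoj zejon ntjm nxdc ofhcz fyjbm axbnh qqr coz
Hunk 4: at line 4 remove [ofhcz] add [miko,irw] -> 11 lines: exm rzqoj zejon ntjm nxdc miko irw fyjbm axbnh qqr coz
Hunk 5: at line 5 remove [irw] add [bht,dvx,zpqyq] -> 13 lines: exm rzqoj zejon ntjm nxdc miko bht dvx zpqyq fyjbm axbnh qqr coz
Hunk 6: at line 2 remove [zejon,ntjm,nxdc] add [dzk] -> 11 lines: exm rzqoj dzk miko bht dvx zpqyq fyjbm axbnh qqr coz
Hunk 7: at line 2 remove [miko,bht] add [eltsm,vrs] -> 11 lines: exm rzqoj dzk eltsm vrs dvx zpqyq fyjbm axbnh qqr coz
Final line count: 11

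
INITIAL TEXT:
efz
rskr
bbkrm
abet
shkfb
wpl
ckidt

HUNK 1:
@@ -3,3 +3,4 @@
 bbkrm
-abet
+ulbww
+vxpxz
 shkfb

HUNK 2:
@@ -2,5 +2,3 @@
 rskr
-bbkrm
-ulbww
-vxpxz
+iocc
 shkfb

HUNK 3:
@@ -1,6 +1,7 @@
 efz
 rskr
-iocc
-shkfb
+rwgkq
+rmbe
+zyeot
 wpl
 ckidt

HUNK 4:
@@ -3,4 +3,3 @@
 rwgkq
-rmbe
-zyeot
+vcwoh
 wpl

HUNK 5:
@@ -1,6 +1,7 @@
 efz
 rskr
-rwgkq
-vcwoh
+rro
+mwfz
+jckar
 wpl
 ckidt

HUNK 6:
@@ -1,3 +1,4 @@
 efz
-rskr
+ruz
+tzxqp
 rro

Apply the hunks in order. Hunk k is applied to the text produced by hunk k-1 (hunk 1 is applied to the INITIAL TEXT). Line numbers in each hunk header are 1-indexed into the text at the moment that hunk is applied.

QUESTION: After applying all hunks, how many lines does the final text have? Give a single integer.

Hunk 1: at line 3 remove [abet] add [ulbww,vxpxz] -> 8 lines: efz rskr bbkrm ulbww vxpxz shkfb wpl ckidt
Hunk 2: at line 2 remove [bbkrm,ulbww,vxpxz] add [iocc] -> 6 lines: efz rskr iocc shkfb wpl ckidt
Hunk 3: at line 1 remove [iocc,shkfb] add [rwgkq,rmbe,zyeot] -> 7 lines: efz rskr rwgkq rmbe zyeot wpl ckidt
Hunk 4: at line 3 remove [rmbe,zyeot] add [vcwoh] -> 6 lines: efz rskr rwgkq vcwoh wpl ckidt
Hunk 5: at line 1 remove [rwgkq,vcwoh] add [rro,mwfz,jckar] -> 7 lines: efz rskr rro mwfz jckar wpl ckidt
Hunk 6: at line 1 remove [rskr] add [ruz,tzxqp] -> 8 lines: efz ruz tzxqp rro mwfz jckar wpl ckidt
Final line count: 8

Answer: 8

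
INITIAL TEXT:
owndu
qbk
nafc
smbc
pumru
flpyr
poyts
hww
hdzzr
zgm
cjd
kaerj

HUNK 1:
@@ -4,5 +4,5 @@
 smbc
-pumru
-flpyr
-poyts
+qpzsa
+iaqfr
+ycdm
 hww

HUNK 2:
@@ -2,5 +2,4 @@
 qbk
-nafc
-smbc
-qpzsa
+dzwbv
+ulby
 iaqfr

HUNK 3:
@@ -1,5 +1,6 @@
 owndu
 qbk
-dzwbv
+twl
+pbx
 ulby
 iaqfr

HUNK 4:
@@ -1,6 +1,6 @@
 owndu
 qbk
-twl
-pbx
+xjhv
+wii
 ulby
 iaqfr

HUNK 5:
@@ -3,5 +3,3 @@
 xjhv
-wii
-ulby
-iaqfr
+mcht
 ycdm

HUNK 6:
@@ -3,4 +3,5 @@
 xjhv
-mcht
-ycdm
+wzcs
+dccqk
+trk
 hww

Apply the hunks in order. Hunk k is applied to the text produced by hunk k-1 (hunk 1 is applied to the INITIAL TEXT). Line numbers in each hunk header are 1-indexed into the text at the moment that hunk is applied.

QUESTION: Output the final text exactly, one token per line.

Answer: owndu
qbk
xjhv
wzcs
dccqk
trk
hww
hdzzr
zgm
cjd
kaerj

Derivation:
Hunk 1: at line 4 remove [pumru,flpyr,poyts] add [qpzsa,iaqfr,ycdm] -> 12 lines: owndu qbk nafc smbc qpzsa iaqfr ycdm hww hdzzr zgm cjd kaerj
Hunk 2: at line 2 remove [nafc,smbc,qpzsa] add [dzwbv,ulby] -> 11 lines: owndu qbk dzwbv ulby iaqfr ycdm hww hdzzr zgm cjd kaerj
Hunk 3: at line 1 remove [dzwbv] add [twl,pbx] -> 12 lines: owndu qbk twl pbx ulby iaqfr ycdm hww hdzzr zgm cjd kaerj
Hunk 4: at line 1 remove [twl,pbx] add [xjhv,wii] -> 12 lines: owndu qbk xjhv wii ulby iaqfr ycdm hww hdzzr zgm cjd kaerj
Hunk 5: at line 3 remove [wii,ulby,iaqfr] add [mcht] -> 10 lines: owndu qbk xjhv mcht ycdm hww hdzzr zgm cjd kaerj
Hunk 6: at line 3 remove [mcht,ycdm] add [wzcs,dccqk,trk] -> 11 lines: owndu qbk xjhv wzcs dccqk trk hww hdzzr zgm cjd kaerj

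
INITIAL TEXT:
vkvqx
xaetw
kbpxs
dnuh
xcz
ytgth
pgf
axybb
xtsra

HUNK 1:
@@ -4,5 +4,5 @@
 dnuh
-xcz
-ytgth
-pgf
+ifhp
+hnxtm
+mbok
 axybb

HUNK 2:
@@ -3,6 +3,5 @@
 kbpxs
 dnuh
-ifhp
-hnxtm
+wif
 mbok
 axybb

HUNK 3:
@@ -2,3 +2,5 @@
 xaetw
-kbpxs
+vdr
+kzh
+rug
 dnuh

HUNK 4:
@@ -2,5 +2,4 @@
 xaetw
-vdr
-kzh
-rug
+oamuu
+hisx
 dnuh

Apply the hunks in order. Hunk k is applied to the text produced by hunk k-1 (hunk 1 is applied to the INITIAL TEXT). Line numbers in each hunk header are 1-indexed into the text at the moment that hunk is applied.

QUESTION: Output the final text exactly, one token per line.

Hunk 1: at line 4 remove [xcz,ytgth,pgf] add [ifhp,hnxtm,mbok] -> 9 lines: vkvqx xaetw kbpxs dnuh ifhp hnxtm mbok axybb xtsra
Hunk 2: at line 3 remove [ifhp,hnxtm] add [wif] -> 8 lines: vkvqx xaetw kbpxs dnuh wif mbok axybb xtsra
Hunk 3: at line 2 remove [kbpxs] add [vdr,kzh,rug] -> 10 lines: vkvqx xaetw vdr kzh rug dnuh wif mbok axybb xtsra
Hunk 4: at line 2 remove [vdr,kzh,rug] add [oamuu,hisx] -> 9 lines: vkvqx xaetw oamuu hisx dnuh wif mbok axybb xtsra

Answer: vkvqx
xaetw
oamuu
hisx
dnuh
wif
mbok
axybb
xtsra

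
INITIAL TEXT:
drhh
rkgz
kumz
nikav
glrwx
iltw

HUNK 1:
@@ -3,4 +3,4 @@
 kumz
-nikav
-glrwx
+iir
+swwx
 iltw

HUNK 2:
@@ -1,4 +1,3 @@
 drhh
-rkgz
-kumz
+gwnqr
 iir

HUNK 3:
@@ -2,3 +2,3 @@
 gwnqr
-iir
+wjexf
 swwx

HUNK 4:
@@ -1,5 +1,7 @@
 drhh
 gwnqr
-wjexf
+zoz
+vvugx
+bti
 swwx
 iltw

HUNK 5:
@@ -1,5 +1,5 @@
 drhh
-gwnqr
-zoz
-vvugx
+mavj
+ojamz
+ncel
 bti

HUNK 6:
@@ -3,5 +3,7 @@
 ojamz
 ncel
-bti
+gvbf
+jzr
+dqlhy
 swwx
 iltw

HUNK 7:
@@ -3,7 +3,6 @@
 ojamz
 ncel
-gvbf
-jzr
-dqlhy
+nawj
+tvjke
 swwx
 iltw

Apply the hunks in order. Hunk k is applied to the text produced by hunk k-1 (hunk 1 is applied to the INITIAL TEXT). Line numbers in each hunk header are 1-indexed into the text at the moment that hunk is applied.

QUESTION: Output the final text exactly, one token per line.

Answer: drhh
mavj
ojamz
ncel
nawj
tvjke
swwx
iltw

Derivation:
Hunk 1: at line 3 remove [nikav,glrwx] add [iir,swwx] -> 6 lines: drhh rkgz kumz iir swwx iltw
Hunk 2: at line 1 remove [rkgz,kumz] add [gwnqr] -> 5 lines: drhh gwnqr iir swwx iltw
Hunk 3: at line 2 remove [iir] add [wjexf] -> 5 lines: drhh gwnqr wjexf swwx iltw
Hunk 4: at line 1 remove [wjexf] add [zoz,vvugx,bti] -> 7 lines: drhh gwnqr zoz vvugx bti swwx iltw
Hunk 5: at line 1 remove [gwnqr,zoz,vvugx] add [mavj,ojamz,ncel] -> 7 lines: drhh mavj ojamz ncel bti swwx iltw
Hunk 6: at line 3 remove [bti] add [gvbf,jzr,dqlhy] -> 9 lines: drhh mavj ojamz ncel gvbf jzr dqlhy swwx iltw
Hunk 7: at line 3 remove [gvbf,jzr,dqlhy] add [nawj,tvjke] -> 8 lines: drhh mavj ojamz ncel nawj tvjke swwx iltw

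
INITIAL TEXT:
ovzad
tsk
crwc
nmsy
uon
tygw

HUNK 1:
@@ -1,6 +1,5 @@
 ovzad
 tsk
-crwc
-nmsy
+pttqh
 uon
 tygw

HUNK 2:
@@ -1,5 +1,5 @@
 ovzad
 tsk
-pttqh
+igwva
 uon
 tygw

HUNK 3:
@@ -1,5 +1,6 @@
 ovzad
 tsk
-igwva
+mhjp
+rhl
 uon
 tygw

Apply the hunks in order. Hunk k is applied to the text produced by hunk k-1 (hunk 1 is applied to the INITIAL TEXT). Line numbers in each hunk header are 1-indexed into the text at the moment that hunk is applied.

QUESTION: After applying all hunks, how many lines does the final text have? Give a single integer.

Answer: 6

Derivation:
Hunk 1: at line 1 remove [crwc,nmsy] add [pttqh] -> 5 lines: ovzad tsk pttqh uon tygw
Hunk 2: at line 1 remove [pttqh] add [igwva] -> 5 lines: ovzad tsk igwva uon tygw
Hunk 3: at line 1 remove [igwva] add [mhjp,rhl] -> 6 lines: ovzad tsk mhjp rhl uon tygw
Final line count: 6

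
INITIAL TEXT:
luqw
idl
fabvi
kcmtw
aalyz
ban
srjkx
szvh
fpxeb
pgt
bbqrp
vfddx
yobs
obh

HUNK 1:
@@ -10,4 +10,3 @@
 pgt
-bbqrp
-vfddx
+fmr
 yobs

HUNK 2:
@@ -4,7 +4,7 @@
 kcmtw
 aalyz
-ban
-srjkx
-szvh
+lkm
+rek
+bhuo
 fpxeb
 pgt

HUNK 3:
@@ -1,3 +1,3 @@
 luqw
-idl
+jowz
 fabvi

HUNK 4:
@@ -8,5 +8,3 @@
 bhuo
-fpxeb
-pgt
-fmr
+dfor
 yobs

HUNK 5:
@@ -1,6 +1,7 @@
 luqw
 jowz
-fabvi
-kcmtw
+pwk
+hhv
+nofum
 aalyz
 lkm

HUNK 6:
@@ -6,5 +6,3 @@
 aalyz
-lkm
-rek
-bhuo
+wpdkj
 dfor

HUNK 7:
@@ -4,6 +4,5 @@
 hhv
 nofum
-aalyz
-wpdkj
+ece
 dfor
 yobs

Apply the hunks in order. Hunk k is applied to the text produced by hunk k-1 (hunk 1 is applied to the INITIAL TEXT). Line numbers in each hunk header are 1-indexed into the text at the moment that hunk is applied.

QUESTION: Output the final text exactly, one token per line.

Answer: luqw
jowz
pwk
hhv
nofum
ece
dfor
yobs
obh

Derivation:
Hunk 1: at line 10 remove [bbqrp,vfddx] add [fmr] -> 13 lines: luqw idl fabvi kcmtw aalyz ban srjkx szvh fpxeb pgt fmr yobs obh
Hunk 2: at line 4 remove [ban,srjkx,szvh] add [lkm,rek,bhuo] -> 13 lines: luqw idl fabvi kcmtw aalyz lkm rek bhuo fpxeb pgt fmr yobs obh
Hunk 3: at line 1 remove [idl] add [jowz] -> 13 lines: luqw jowz fabvi kcmtw aalyz lkm rek bhuo fpxeb pgt fmr yobs obh
Hunk 4: at line 8 remove [fpxeb,pgt,fmr] add [dfor] -> 11 lines: luqw jowz fabvi kcmtw aalyz lkm rek bhuo dfor yobs obh
Hunk 5: at line 1 remove [fabvi,kcmtw] add [pwk,hhv,nofum] -> 12 lines: luqw jowz pwk hhv nofum aalyz lkm rek bhuo dfor yobs obh
Hunk 6: at line 6 remove [lkm,rek,bhuo] add [wpdkj] -> 10 lines: luqw jowz pwk hhv nofum aalyz wpdkj dfor yobs obh
Hunk 7: at line 4 remove [aalyz,wpdkj] add [ece] -> 9 lines: luqw jowz pwk hhv nofum ece dfor yobs obh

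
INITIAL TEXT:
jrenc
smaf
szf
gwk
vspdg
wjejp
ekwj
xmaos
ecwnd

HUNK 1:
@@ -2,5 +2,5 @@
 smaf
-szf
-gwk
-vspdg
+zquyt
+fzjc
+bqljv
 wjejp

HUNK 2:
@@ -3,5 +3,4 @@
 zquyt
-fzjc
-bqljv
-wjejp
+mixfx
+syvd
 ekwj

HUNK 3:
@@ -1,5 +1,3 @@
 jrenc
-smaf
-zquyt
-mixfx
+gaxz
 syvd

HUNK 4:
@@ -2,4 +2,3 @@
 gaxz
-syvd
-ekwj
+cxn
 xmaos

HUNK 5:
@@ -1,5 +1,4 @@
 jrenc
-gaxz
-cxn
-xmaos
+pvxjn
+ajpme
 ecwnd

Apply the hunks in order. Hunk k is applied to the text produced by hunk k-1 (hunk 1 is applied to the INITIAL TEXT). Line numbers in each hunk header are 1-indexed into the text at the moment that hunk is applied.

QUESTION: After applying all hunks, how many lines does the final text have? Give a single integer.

Hunk 1: at line 2 remove [szf,gwk,vspdg] add [zquyt,fzjc,bqljv] -> 9 lines: jrenc smaf zquyt fzjc bqljv wjejp ekwj xmaos ecwnd
Hunk 2: at line 3 remove [fzjc,bqljv,wjejp] add [mixfx,syvd] -> 8 lines: jrenc smaf zquyt mixfx syvd ekwj xmaos ecwnd
Hunk 3: at line 1 remove [smaf,zquyt,mixfx] add [gaxz] -> 6 lines: jrenc gaxz syvd ekwj xmaos ecwnd
Hunk 4: at line 2 remove [syvd,ekwj] add [cxn] -> 5 lines: jrenc gaxz cxn xmaos ecwnd
Hunk 5: at line 1 remove [gaxz,cxn,xmaos] add [pvxjn,ajpme] -> 4 lines: jrenc pvxjn ajpme ecwnd
Final line count: 4

Answer: 4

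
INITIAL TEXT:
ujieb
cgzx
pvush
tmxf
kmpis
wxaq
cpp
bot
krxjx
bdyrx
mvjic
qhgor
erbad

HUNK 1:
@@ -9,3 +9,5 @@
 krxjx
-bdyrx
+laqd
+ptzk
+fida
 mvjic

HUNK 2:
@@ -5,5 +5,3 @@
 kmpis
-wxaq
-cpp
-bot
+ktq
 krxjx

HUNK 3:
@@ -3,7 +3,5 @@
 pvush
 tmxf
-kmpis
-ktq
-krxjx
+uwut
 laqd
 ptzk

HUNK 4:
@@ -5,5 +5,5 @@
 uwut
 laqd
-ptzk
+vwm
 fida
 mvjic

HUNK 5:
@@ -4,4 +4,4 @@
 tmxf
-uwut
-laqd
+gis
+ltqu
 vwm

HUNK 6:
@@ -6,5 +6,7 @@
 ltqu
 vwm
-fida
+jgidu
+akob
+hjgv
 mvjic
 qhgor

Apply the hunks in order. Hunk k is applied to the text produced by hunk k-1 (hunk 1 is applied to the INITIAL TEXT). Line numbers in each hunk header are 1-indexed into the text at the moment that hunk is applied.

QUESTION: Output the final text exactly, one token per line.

Hunk 1: at line 9 remove [bdyrx] add [laqd,ptzk,fida] -> 15 lines: ujieb cgzx pvush tmxf kmpis wxaq cpp bot krxjx laqd ptzk fida mvjic qhgor erbad
Hunk 2: at line 5 remove [wxaq,cpp,bot] add [ktq] -> 13 lines: ujieb cgzx pvush tmxf kmpis ktq krxjx laqd ptzk fida mvjic qhgor erbad
Hunk 3: at line 3 remove [kmpis,ktq,krxjx] add [uwut] -> 11 lines: ujieb cgzx pvush tmxf uwut laqd ptzk fida mvjic qhgor erbad
Hunk 4: at line 5 remove [ptzk] add [vwm] -> 11 lines: ujieb cgzx pvush tmxf uwut laqd vwm fida mvjic qhgor erbad
Hunk 5: at line 4 remove [uwut,laqd] add [gis,ltqu] -> 11 lines: ujieb cgzx pvush tmxf gis ltqu vwm fida mvjic qhgor erbad
Hunk 6: at line 6 remove [fida] add [jgidu,akob,hjgv] -> 13 lines: ujieb cgzx pvush tmxf gis ltqu vwm jgidu akob hjgv mvjic qhgor erbad

Answer: ujieb
cgzx
pvush
tmxf
gis
ltqu
vwm
jgidu
akob
hjgv
mvjic
qhgor
erbad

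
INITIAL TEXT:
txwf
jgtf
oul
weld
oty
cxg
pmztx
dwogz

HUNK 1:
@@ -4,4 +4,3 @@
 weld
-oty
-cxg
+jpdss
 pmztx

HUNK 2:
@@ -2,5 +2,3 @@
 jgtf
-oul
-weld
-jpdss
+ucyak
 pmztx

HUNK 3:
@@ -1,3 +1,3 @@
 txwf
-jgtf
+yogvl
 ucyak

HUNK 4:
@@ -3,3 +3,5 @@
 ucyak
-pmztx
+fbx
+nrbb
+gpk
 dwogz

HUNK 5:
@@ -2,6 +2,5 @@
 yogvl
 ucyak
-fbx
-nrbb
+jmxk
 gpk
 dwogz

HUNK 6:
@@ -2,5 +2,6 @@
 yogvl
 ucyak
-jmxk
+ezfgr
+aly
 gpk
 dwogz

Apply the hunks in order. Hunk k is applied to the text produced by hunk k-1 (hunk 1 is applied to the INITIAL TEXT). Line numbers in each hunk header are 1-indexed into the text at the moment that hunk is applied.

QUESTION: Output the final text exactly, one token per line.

Answer: txwf
yogvl
ucyak
ezfgr
aly
gpk
dwogz

Derivation:
Hunk 1: at line 4 remove [oty,cxg] add [jpdss] -> 7 lines: txwf jgtf oul weld jpdss pmztx dwogz
Hunk 2: at line 2 remove [oul,weld,jpdss] add [ucyak] -> 5 lines: txwf jgtf ucyak pmztx dwogz
Hunk 3: at line 1 remove [jgtf] add [yogvl] -> 5 lines: txwf yogvl ucyak pmztx dwogz
Hunk 4: at line 3 remove [pmztx] add [fbx,nrbb,gpk] -> 7 lines: txwf yogvl ucyak fbx nrbb gpk dwogz
Hunk 5: at line 2 remove [fbx,nrbb] add [jmxk] -> 6 lines: txwf yogvl ucyak jmxk gpk dwogz
Hunk 6: at line 2 remove [jmxk] add [ezfgr,aly] -> 7 lines: txwf yogvl ucyak ezfgr aly gpk dwogz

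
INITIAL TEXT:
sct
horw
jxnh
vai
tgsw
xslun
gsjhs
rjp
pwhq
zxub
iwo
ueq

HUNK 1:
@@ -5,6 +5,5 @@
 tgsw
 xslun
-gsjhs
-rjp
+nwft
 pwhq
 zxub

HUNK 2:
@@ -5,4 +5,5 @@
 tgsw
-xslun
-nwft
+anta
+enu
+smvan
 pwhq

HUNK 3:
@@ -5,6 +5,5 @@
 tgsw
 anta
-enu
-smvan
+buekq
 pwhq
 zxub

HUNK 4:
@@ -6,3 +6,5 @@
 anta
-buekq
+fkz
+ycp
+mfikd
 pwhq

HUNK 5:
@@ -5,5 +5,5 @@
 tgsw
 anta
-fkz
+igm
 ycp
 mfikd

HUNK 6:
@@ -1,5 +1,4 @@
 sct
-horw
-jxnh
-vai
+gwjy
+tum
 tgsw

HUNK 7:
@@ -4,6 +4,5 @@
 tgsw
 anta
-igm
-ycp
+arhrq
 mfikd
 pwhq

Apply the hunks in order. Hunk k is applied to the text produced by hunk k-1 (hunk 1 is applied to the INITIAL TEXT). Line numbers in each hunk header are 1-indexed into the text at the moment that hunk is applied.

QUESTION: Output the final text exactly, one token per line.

Answer: sct
gwjy
tum
tgsw
anta
arhrq
mfikd
pwhq
zxub
iwo
ueq

Derivation:
Hunk 1: at line 5 remove [gsjhs,rjp] add [nwft] -> 11 lines: sct horw jxnh vai tgsw xslun nwft pwhq zxub iwo ueq
Hunk 2: at line 5 remove [xslun,nwft] add [anta,enu,smvan] -> 12 lines: sct horw jxnh vai tgsw anta enu smvan pwhq zxub iwo ueq
Hunk 3: at line 5 remove [enu,smvan] add [buekq] -> 11 lines: sct horw jxnh vai tgsw anta buekq pwhq zxub iwo ueq
Hunk 4: at line 6 remove [buekq] add [fkz,ycp,mfikd] -> 13 lines: sct horw jxnh vai tgsw anta fkz ycp mfikd pwhq zxub iwo ueq
Hunk 5: at line 5 remove [fkz] add [igm] -> 13 lines: sct horw jxnh vai tgsw anta igm ycp mfikd pwhq zxub iwo ueq
Hunk 6: at line 1 remove [horw,jxnh,vai] add [gwjy,tum] -> 12 lines: sct gwjy tum tgsw anta igm ycp mfikd pwhq zxub iwo ueq
Hunk 7: at line 4 remove [igm,ycp] add [arhrq] -> 11 lines: sct gwjy tum tgsw anta arhrq mfikd pwhq zxub iwo ueq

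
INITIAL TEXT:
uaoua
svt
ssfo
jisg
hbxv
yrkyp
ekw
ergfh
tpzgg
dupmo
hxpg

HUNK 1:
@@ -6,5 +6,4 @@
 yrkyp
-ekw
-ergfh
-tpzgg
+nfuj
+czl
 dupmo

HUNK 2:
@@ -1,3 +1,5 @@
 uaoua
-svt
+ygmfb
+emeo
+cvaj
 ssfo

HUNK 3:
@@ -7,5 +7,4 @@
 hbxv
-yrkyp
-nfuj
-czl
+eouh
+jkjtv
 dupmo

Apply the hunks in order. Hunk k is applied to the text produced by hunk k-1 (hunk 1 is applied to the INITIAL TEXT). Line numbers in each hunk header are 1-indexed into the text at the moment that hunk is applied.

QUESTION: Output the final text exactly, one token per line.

Answer: uaoua
ygmfb
emeo
cvaj
ssfo
jisg
hbxv
eouh
jkjtv
dupmo
hxpg

Derivation:
Hunk 1: at line 6 remove [ekw,ergfh,tpzgg] add [nfuj,czl] -> 10 lines: uaoua svt ssfo jisg hbxv yrkyp nfuj czl dupmo hxpg
Hunk 2: at line 1 remove [svt] add [ygmfb,emeo,cvaj] -> 12 lines: uaoua ygmfb emeo cvaj ssfo jisg hbxv yrkyp nfuj czl dupmo hxpg
Hunk 3: at line 7 remove [yrkyp,nfuj,czl] add [eouh,jkjtv] -> 11 lines: uaoua ygmfb emeo cvaj ssfo jisg hbxv eouh jkjtv dupmo hxpg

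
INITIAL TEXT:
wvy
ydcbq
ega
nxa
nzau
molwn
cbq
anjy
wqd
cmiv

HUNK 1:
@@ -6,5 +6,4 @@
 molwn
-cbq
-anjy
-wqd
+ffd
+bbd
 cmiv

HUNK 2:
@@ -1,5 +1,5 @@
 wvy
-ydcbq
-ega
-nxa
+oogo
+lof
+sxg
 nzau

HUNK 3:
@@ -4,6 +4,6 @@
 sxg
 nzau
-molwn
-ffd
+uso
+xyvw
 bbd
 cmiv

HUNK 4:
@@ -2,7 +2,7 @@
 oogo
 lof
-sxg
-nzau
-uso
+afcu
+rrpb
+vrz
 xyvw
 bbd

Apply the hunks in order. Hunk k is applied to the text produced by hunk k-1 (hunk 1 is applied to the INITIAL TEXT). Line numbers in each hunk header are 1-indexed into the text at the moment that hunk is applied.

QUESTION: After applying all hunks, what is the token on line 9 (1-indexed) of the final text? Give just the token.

Answer: cmiv

Derivation:
Hunk 1: at line 6 remove [cbq,anjy,wqd] add [ffd,bbd] -> 9 lines: wvy ydcbq ega nxa nzau molwn ffd bbd cmiv
Hunk 2: at line 1 remove [ydcbq,ega,nxa] add [oogo,lof,sxg] -> 9 lines: wvy oogo lof sxg nzau molwn ffd bbd cmiv
Hunk 3: at line 4 remove [molwn,ffd] add [uso,xyvw] -> 9 lines: wvy oogo lof sxg nzau uso xyvw bbd cmiv
Hunk 4: at line 2 remove [sxg,nzau,uso] add [afcu,rrpb,vrz] -> 9 lines: wvy oogo lof afcu rrpb vrz xyvw bbd cmiv
Final line 9: cmiv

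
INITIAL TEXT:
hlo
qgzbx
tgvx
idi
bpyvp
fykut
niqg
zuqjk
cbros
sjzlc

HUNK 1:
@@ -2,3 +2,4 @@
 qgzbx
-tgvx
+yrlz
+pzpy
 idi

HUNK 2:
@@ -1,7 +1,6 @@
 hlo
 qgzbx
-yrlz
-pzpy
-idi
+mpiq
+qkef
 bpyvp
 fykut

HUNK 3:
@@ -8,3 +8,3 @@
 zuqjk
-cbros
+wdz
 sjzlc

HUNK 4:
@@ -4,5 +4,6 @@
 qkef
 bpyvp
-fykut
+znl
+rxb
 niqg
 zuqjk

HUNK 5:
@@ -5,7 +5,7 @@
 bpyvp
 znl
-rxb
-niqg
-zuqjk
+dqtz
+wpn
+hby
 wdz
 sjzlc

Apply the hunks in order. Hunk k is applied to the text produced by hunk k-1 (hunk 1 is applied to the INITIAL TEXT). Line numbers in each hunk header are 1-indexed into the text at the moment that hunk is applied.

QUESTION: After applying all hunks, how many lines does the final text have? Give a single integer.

Hunk 1: at line 2 remove [tgvx] add [yrlz,pzpy] -> 11 lines: hlo qgzbx yrlz pzpy idi bpyvp fykut niqg zuqjk cbros sjzlc
Hunk 2: at line 1 remove [yrlz,pzpy,idi] add [mpiq,qkef] -> 10 lines: hlo qgzbx mpiq qkef bpyvp fykut niqg zuqjk cbros sjzlc
Hunk 3: at line 8 remove [cbros] add [wdz] -> 10 lines: hlo qgzbx mpiq qkef bpyvp fykut niqg zuqjk wdz sjzlc
Hunk 4: at line 4 remove [fykut] add [znl,rxb] -> 11 lines: hlo qgzbx mpiq qkef bpyvp znl rxb niqg zuqjk wdz sjzlc
Hunk 5: at line 5 remove [rxb,niqg,zuqjk] add [dqtz,wpn,hby] -> 11 lines: hlo qgzbx mpiq qkef bpyvp znl dqtz wpn hby wdz sjzlc
Final line count: 11

Answer: 11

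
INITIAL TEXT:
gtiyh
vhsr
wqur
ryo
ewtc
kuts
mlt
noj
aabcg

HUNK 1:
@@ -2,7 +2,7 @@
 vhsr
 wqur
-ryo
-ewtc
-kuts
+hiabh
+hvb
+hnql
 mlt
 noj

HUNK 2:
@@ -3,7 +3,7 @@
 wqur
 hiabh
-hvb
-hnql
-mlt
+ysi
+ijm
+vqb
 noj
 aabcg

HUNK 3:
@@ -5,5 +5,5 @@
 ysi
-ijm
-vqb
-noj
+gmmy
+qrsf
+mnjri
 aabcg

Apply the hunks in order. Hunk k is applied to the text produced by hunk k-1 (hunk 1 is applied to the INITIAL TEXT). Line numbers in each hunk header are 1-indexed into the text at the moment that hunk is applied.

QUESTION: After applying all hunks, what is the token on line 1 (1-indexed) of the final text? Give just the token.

Answer: gtiyh

Derivation:
Hunk 1: at line 2 remove [ryo,ewtc,kuts] add [hiabh,hvb,hnql] -> 9 lines: gtiyh vhsr wqur hiabh hvb hnql mlt noj aabcg
Hunk 2: at line 3 remove [hvb,hnql,mlt] add [ysi,ijm,vqb] -> 9 lines: gtiyh vhsr wqur hiabh ysi ijm vqb noj aabcg
Hunk 3: at line 5 remove [ijm,vqb,noj] add [gmmy,qrsf,mnjri] -> 9 lines: gtiyh vhsr wqur hiabh ysi gmmy qrsf mnjri aabcg
Final line 1: gtiyh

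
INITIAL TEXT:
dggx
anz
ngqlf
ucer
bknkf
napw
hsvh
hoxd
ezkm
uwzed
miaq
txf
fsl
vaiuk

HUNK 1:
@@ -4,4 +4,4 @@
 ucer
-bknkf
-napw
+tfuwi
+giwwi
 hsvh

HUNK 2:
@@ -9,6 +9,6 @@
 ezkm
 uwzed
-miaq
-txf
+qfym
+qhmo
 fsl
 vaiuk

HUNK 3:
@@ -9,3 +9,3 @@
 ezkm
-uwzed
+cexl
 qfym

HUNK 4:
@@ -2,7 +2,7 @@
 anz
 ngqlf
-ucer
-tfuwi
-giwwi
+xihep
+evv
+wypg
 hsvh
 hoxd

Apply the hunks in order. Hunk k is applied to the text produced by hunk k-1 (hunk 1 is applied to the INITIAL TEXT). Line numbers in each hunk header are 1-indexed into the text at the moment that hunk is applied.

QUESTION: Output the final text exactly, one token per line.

Hunk 1: at line 4 remove [bknkf,napw] add [tfuwi,giwwi] -> 14 lines: dggx anz ngqlf ucer tfuwi giwwi hsvh hoxd ezkm uwzed miaq txf fsl vaiuk
Hunk 2: at line 9 remove [miaq,txf] add [qfym,qhmo] -> 14 lines: dggx anz ngqlf ucer tfuwi giwwi hsvh hoxd ezkm uwzed qfym qhmo fsl vaiuk
Hunk 3: at line 9 remove [uwzed] add [cexl] -> 14 lines: dggx anz ngqlf ucer tfuwi giwwi hsvh hoxd ezkm cexl qfym qhmo fsl vaiuk
Hunk 4: at line 2 remove [ucer,tfuwi,giwwi] add [xihep,evv,wypg] -> 14 lines: dggx anz ngqlf xihep evv wypg hsvh hoxd ezkm cexl qfym qhmo fsl vaiuk

Answer: dggx
anz
ngqlf
xihep
evv
wypg
hsvh
hoxd
ezkm
cexl
qfym
qhmo
fsl
vaiuk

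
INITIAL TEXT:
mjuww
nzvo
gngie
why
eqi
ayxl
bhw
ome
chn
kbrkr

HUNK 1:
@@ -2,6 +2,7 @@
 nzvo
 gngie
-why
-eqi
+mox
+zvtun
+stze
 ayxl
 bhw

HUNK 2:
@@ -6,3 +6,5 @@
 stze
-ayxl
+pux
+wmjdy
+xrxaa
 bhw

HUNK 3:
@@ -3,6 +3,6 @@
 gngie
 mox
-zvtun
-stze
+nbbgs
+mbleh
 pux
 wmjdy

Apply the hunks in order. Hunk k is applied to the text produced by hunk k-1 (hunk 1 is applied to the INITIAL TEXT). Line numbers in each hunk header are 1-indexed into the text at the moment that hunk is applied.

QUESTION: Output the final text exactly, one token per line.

Answer: mjuww
nzvo
gngie
mox
nbbgs
mbleh
pux
wmjdy
xrxaa
bhw
ome
chn
kbrkr

Derivation:
Hunk 1: at line 2 remove [why,eqi] add [mox,zvtun,stze] -> 11 lines: mjuww nzvo gngie mox zvtun stze ayxl bhw ome chn kbrkr
Hunk 2: at line 6 remove [ayxl] add [pux,wmjdy,xrxaa] -> 13 lines: mjuww nzvo gngie mox zvtun stze pux wmjdy xrxaa bhw ome chn kbrkr
Hunk 3: at line 3 remove [zvtun,stze] add [nbbgs,mbleh] -> 13 lines: mjuww nzvo gngie mox nbbgs mbleh pux wmjdy xrxaa bhw ome chn kbrkr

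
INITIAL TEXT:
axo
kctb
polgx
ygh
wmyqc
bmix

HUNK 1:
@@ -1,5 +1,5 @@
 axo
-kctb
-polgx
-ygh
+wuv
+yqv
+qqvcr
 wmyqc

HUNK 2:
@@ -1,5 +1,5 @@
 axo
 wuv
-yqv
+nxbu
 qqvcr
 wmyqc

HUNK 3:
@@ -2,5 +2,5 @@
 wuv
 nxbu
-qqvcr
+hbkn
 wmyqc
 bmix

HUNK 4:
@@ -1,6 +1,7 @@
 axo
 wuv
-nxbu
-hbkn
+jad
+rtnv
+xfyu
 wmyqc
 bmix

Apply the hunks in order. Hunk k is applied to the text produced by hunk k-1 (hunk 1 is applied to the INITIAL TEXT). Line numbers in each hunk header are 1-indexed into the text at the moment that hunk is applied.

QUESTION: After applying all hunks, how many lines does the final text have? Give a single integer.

Hunk 1: at line 1 remove [kctb,polgx,ygh] add [wuv,yqv,qqvcr] -> 6 lines: axo wuv yqv qqvcr wmyqc bmix
Hunk 2: at line 1 remove [yqv] add [nxbu] -> 6 lines: axo wuv nxbu qqvcr wmyqc bmix
Hunk 3: at line 2 remove [qqvcr] add [hbkn] -> 6 lines: axo wuv nxbu hbkn wmyqc bmix
Hunk 4: at line 1 remove [nxbu,hbkn] add [jad,rtnv,xfyu] -> 7 lines: axo wuv jad rtnv xfyu wmyqc bmix
Final line count: 7

Answer: 7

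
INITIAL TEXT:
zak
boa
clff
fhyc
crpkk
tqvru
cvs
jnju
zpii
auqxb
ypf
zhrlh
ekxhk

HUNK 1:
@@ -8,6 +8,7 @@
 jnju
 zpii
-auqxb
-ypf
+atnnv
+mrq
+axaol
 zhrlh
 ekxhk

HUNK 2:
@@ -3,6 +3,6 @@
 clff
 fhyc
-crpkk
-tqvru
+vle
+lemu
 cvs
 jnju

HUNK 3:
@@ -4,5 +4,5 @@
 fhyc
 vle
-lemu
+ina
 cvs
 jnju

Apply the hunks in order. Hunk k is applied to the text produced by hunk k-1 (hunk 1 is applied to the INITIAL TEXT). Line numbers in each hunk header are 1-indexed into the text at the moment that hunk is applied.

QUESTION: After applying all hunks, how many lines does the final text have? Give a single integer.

Hunk 1: at line 8 remove [auqxb,ypf] add [atnnv,mrq,axaol] -> 14 lines: zak boa clff fhyc crpkk tqvru cvs jnju zpii atnnv mrq axaol zhrlh ekxhk
Hunk 2: at line 3 remove [crpkk,tqvru] add [vle,lemu] -> 14 lines: zak boa clff fhyc vle lemu cvs jnju zpii atnnv mrq axaol zhrlh ekxhk
Hunk 3: at line 4 remove [lemu] add [ina] -> 14 lines: zak boa clff fhyc vle ina cvs jnju zpii atnnv mrq axaol zhrlh ekxhk
Final line count: 14

Answer: 14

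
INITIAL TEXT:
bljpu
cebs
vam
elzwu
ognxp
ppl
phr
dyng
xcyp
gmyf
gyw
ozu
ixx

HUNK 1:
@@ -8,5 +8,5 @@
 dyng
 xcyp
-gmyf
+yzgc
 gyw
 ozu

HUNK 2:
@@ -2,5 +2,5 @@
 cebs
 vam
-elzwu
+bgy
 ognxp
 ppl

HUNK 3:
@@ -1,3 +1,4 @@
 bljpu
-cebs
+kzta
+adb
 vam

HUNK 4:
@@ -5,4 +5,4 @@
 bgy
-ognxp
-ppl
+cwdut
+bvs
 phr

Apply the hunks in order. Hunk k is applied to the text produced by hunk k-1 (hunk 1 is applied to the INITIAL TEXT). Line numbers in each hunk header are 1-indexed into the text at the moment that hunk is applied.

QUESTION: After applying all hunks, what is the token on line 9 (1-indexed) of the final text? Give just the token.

Answer: dyng

Derivation:
Hunk 1: at line 8 remove [gmyf] add [yzgc] -> 13 lines: bljpu cebs vam elzwu ognxp ppl phr dyng xcyp yzgc gyw ozu ixx
Hunk 2: at line 2 remove [elzwu] add [bgy] -> 13 lines: bljpu cebs vam bgy ognxp ppl phr dyng xcyp yzgc gyw ozu ixx
Hunk 3: at line 1 remove [cebs] add [kzta,adb] -> 14 lines: bljpu kzta adb vam bgy ognxp ppl phr dyng xcyp yzgc gyw ozu ixx
Hunk 4: at line 5 remove [ognxp,ppl] add [cwdut,bvs] -> 14 lines: bljpu kzta adb vam bgy cwdut bvs phr dyng xcyp yzgc gyw ozu ixx
Final line 9: dyng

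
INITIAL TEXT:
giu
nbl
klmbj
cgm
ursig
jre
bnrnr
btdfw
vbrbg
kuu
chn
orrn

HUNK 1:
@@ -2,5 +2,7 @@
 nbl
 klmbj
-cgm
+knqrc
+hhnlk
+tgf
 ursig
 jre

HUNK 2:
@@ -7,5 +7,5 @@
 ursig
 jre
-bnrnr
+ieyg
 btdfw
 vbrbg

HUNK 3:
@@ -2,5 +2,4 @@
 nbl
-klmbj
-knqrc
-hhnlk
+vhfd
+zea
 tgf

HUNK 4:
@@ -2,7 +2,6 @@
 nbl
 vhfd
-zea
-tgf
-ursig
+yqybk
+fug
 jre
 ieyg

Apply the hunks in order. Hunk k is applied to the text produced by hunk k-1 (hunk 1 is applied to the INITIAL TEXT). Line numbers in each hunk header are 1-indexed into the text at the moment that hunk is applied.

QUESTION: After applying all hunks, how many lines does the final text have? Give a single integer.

Answer: 12

Derivation:
Hunk 1: at line 2 remove [cgm] add [knqrc,hhnlk,tgf] -> 14 lines: giu nbl klmbj knqrc hhnlk tgf ursig jre bnrnr btdfw vbrbg kuu chn orrn
Hunk 2: at line 7 remove [bnrnr] add [ieyg] -> 14 lines: giu nbl klmbj knqrc hhnlk tgf ursig jre ieyg btdfw vbrbg kuu chn orrn
Hunk 3: at line 2 remove [klmbj,knqrc,hhnlk] add [vhfd,zea] -> 13 lines: giu nbl vhfd zea tgf ursig jre ieyg btdfw vbrbg kuu chn orrn
Hunk 4: at line 2 remove [zea,tgf,ursig] add [yqybk,fug] -> 12 lines: giu nbl vhfd yqybk fug jre ieyg btdfw vbrbg kuu chn orrn
Final line count: 12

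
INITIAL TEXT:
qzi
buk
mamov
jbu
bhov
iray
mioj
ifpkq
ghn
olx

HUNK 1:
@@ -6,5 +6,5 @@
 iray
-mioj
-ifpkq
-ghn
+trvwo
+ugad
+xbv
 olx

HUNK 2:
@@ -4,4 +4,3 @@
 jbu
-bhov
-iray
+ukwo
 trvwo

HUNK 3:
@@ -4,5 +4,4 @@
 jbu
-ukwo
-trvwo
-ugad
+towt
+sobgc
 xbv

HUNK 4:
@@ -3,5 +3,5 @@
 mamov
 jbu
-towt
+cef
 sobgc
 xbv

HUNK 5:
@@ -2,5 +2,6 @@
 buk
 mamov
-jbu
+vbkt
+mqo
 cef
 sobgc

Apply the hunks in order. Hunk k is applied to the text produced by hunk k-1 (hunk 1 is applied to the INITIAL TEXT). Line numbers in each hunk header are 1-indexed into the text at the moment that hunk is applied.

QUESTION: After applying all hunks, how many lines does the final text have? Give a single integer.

Hunk 1: at line 6 remove [mioj,ifpkq,ghn] add [trvwo,ugad,xbv] -> 10 lines: qzi buk mamov jbu bhov iray trvwo ugad xbv olx
Hunk 2: at line 4 remove [bhov,iray] add [ukwo] -> 9 lines: qzi buk mamov jbu ukwo trvwo ugad xbv olx
Hunk 3: at line 4 remove [ukwo,trvwo,ugad] add [towt,sobgc] -> 8 lines: qzi buk mamov jbu towt sobgc xbv olx
Hunk 4: at line 3 remove [towt] add [cef] -> 8 lines: qzi buk mamov jbu cef sobgc xbv olx
Hunk 5: at line 2 remove [jbu] add [vbkt,mqo] -> 9 lines: qzi buk mamov vbkt mqo cef sobgc xbv olx
Final line count: 9

Answer: 9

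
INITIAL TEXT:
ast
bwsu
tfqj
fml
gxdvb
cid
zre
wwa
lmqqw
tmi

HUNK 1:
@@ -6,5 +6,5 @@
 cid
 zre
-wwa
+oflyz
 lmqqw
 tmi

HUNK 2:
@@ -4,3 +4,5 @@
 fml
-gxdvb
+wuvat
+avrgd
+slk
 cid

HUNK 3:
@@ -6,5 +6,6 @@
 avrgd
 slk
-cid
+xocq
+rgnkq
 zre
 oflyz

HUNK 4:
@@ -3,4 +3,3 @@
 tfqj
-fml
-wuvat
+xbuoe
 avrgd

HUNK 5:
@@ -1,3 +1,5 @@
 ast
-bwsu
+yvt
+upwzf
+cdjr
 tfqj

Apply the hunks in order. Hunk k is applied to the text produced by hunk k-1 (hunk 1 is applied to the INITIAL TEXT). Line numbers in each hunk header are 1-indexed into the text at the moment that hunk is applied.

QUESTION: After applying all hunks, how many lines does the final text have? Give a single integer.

Hunk 1: at line 6 remove [wwa] add [oflyz] -> 10 lines: ast bwsu tfqj fml gxdvb cid zre oflyz lmqqw tmi
Hunk 2: at line 4 remove [gxdvb] add [wuvat,avrgd,slk] -> 12 lines: ast bwsu tfqj fml wuvat avrgd slk cid zre oflyz lmqqw tmi
Hunk 3: at line 6 remove [cid] add [xocq,rgnkq] -> 13 lines: ast bwsu tfqj fml wuvat avrgd slk xocq rgnkq zre oflyz lmqqw tmi
Hunk 4: at line 3 remove [fml,wuvat] add [xbuoe] -> 12 lines: ast bwsu tfqj xbuoe avrgd slk xocq rgnkq zre oflyz lmqqw tmi
Hunk 5: at line 1 remove [bwsu] add [yvt,upwzf,cdjr] -> 14 lines: ast yvt upwzf cdjr tfqj xbuoe avrgd slk xocq rgnkq zre oflyz lmqqw tmi
Final line count: 14

Answer: 14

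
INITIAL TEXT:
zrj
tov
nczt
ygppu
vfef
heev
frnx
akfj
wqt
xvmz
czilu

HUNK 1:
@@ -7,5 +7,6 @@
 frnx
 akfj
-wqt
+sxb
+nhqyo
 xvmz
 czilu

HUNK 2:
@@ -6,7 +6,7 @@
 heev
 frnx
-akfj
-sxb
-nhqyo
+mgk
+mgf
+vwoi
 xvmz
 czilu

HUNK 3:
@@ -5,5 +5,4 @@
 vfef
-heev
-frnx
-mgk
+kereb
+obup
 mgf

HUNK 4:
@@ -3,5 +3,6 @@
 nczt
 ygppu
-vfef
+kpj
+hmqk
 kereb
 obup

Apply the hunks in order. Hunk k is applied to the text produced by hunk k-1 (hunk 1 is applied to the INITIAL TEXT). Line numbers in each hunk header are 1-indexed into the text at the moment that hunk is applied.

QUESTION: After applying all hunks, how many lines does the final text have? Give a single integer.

Answer: 12

Derivation:
Hunk 1: at line 7 remove [wqt] add [sxb,nhqyo] -> 12 lines: zrj tov nczt ygppu vfef heev frnx akfj sxb nhqyo xvmz czilu
Hunk 2: at line 6 remove [akfj,sxb,nhqyo] add [mgk,mgf,vwoi] -> 12 lines: zrj tov nczt ygppu vfef heev frnx mgk mgf vwoi xvmz czilu
Hunk 3: at line 5 remove [heev,frnx,mgk] add [kereb,obup] -> 11 lines: zrj tov nczt ygppu vfef kereb obup mgf vwoi xvmz czilu
Hunk 4: at line 3 remove [vfef] add [kpj,hmqk] -> 12 lines: zrj tov nczt ygppu kpj hmqk kereb obup mgf vwoi xvmz czilu
Final line count: 12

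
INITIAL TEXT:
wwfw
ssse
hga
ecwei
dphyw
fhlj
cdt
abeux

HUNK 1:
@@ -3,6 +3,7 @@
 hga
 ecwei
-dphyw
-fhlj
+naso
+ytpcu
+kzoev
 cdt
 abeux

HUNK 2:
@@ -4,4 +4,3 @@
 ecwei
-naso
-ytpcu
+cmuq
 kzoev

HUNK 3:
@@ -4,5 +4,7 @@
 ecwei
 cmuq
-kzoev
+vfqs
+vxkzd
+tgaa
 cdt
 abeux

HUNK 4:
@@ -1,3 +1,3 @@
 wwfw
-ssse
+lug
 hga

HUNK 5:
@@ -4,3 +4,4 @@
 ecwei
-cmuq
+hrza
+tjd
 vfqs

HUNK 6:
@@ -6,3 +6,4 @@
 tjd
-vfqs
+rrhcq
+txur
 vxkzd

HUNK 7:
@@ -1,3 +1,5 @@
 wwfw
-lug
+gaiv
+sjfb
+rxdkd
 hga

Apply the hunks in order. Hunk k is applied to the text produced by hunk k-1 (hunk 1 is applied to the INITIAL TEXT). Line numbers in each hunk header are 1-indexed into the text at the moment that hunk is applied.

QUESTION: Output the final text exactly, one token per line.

Answer: wwfw
gaiv
sjfb
rxdkd
hga
ecwei
hrza
tjd
rrhcq
txur
vxkzd
tgaa
cdt
abeux

Derivation:
Hunk 1: at line 3 remove [dphyw,fhlj] add [naso,ytpcu,kzoev] -> 9 lines: wwfw ssse hga ecwei naso ytpcu kzoev cdt abeux
Hunk 2: at line 4 remove [naso,ytpcu] add [cmuq] -> 8 lines: wwfw ssse hga ecwei cmuq kzoev cdt abeux
Hunk 3: at line 4 remove [kzoev] add [vfqs,vxkzd,tgaa] -> 10 lines: wwfw ssse hga ecwei cmuq vfqs vxkzd tgaa cdt abeux
Hunk 4: at line 1 remove [ssse] add [lug] -> 10 lines: wwfw lug hga ecwei cmuq vfqs vxkzd tgaa cdt abeux
Hunk 5: at line 4 remove [cmuq] add [hrza,tjd] -> 11 lines: wwfw lug hga ecwei hrza tjd vfqs vxkzd tgaa cdt abeux
Hunk 6: at line 6 remove [vfqs] add [rrhcq,txur] -> 12 lines: wwfw lug hga ecwei hrza tjd rrhcq txur vxkzd tgaa cdt abeux
Hunk 7: at line 1 remove [lug] add [gaiv,sjfb,rxdkd] -> 14 lines: wwfw gaiv sjfb rxdkd hga ecwei hrza tjd rrhcq txur vxkzd tgaa cdt abeux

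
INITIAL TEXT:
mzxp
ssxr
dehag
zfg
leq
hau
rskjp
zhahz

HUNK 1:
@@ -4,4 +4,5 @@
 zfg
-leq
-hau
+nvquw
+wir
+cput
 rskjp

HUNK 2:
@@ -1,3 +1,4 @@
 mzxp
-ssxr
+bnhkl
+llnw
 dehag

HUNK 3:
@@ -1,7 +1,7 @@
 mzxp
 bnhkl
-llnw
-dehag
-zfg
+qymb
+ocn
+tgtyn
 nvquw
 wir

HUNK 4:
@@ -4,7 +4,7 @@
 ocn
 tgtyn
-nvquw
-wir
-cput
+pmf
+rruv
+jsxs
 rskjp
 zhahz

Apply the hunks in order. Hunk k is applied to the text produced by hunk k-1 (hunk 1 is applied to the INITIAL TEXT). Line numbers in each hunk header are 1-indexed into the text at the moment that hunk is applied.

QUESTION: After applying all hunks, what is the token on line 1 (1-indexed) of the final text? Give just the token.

Answer: mzxp

Derivation:
Hunk 1: at line 4 remove [leq,hau] add [nvquw,wir,cput] -> 9 lines: mzxp ssxr dehag zfg nvquw wir cput rskjp zhahz
Hunk 2: at line 1 remove [ssxr] add [bnhkl,llnw] -> 10 lines: mzxp bnhkl llnw dehag zfg nvquw wir cput rskjp zhahz
Hunk 3: at line 1 remove [llnw,dehag,zfg] add [qymb,ocn,tgtyn] -> 10 lines: mzxp bnhkl qymb ocn tgtyn nvquw wir cput rskjp zhahz
Hunk 4: at line 4 remove [nvquw,wir,cput] add [pmf,rruv,jsxs] -> 10 lines: mzxp bnhkl qymb ocn tgtyn pmf rruv jsxs rskjp zhahz
Final line 1: mzxp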